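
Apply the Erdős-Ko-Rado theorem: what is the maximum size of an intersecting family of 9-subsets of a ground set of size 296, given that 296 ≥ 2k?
max |F| = C(295, 8) = 1292648992874820

Erdős-Ko-Rado (1961): when n ≥ 2k, max |F| = C(n−1, k−1). The bound is attained by the star {A : i ∈ A} for any fixed i ∈ [n]. Here C(296−1, 9−1) = C(295, 8) = 1292648992874820.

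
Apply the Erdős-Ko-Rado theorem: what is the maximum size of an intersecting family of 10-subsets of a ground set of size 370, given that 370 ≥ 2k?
max |F| = C(369, 9) = 316792540834038698

The Erdős-Ko-Rado theorem states: for n ≥ 2k, an intersecting family of k-subsets of an n-element set has size at most C(n − 1, k − 1), with equality for 'star' families {A ⊆ [n] : |A| = k, i ∈ A} (fix an element i). For n = 370, k = 10: C(369, 9) = 316792540834038698.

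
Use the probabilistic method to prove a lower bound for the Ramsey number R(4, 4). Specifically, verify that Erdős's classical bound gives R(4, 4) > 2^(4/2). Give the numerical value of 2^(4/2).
2^(4/2) = 4; so R(4, 4) > 4

Colour each edge of K_n uniformly at random with red/blue. The expected number of monochromatic K_4 is C(n, 4) · 2 · 2^(−C(4,2)). If C(n, 4) · 2^(1 − C(4,2)) < 1, then with positive probability no monochromatic K_4 exists, so R(4, 4) > n. The standard estimate C(n, 4) ≤ n^4/4! shows this inequality holds whenever n ≤ 2^(4/2) (since 4! · 2^(C(4,2) − 1) > 2^(4^2/2) ≥ n^4). Hence R(4, 4) > 2^(4/2) = 4.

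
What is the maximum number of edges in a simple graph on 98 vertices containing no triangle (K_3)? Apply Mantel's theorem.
ex(98, K_3) = ⌊98^2/4⌋ = 2401

Mantel (1907): a triangle-free graph on n vertices has at most ⌊n^2/4⌋ edges, with equality for the complete bipartite graph K_{⌊n/2⌋, ⌈n/2⌉}. For n = 98: ⌊98^2/4⌋ = ⌊9604/4⌋ = 2401. The extremal graph is K_{49, 49}, which has 49·49 = 2401 edges.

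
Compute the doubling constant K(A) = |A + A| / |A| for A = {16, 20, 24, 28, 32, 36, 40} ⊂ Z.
K = |A + A| / |A| = 13/7

Enumerate A + A = {a + b : a, b ∈ A}. With |A| = 7, there are |A|^2 = 49 ordered sum pairs; collecting distinct values, A + A = {32, 36, 40, 44, 48, 52, 56, 60, 64, 68, 72, 76, 80}, so |A + A| = 13. Thus K = 13/7. Here |A + A| = 2|A| − 1 = 13, the minimum possible — so K = 13/7 is minimal, which holds iff A is an arithmetic progression.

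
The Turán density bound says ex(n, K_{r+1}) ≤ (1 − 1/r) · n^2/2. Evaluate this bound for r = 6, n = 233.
Turán density bound = (5/6) · 233^2/2 = 271445/12 ≈ 22620.4167

Turán's theorem: ex(n, K_{r+1}) is achieved by the complete r-partite Turán graph T(n, r) with parts as balanced as possible, and is at most (1 − 1/r) · n^2/2. For r = 6, n = 233: the density bound is (5/6) · 54289/2 = 271445/12 ≈ 22620.4167. The integer-valued extremum is e(T(233, 6)) = 22620, which is strictly less than the density bound 271445/12 since 6 ∤ 233 (the parts of T(233, 6) cannot all be equal).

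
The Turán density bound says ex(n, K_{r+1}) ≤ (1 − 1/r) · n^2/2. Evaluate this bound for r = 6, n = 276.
Turán density bound = (5/6) · 276^2/2 = 31740

Turán's theorem: ex(n, K_{r+1}) is achieved by the complete r-partite Turán graph T(n, r) with parts as balanced as possible, and is at most (1 − 1/r) · n^2/2. For r = 6, n = 276: the density bound is (5/6) · 76176/2 = 31740. Since 6 ∣ 276, the Turán graph T(276, 6) has parts of equal size 46, and its edge count e(T(276, 6)) = 31740 attains the density bound exactly.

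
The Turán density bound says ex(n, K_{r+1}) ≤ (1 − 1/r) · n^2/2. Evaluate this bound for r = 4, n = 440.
Turán density bound = (3/4) · 440^2/2 = 72600

Turán's theorem: ex(n, K_{r+1}) is achieved by the complete r-partite Turán graph T(n, r) with parts as balanced as possible, and is at most (1 − 1/r) · n^2/2. For r = 4, n = 440: the density bound is (3/4) · 193600/2 = 72600. Since 4 ∣ 440, the Turán graph T(440, 4) has parts of equal size 110, and its edge count e(T(440, 4)) = 72600 attains the density bound exactly.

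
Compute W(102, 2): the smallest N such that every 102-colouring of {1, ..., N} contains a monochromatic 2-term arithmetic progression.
W(102, 2) = 102 + 1 = 103

A 2-term AP is any pair of integers, so a monochromatic 2-AP exists iff some colour is used at least twice. With 102 colours, the colouring i ↦ i on {1, ..., 102} uses each colour once, avoiding any monochromatic pair, so W(102, 2) > 102. For {1, ..., 103}, pigeonhole forces two integers of the same colour, which form a monochromatic 2-AP. Hence W(102, 2) = 103.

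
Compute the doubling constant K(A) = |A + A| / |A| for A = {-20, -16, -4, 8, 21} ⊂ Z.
K = |A + A| / |A| = 14/5

Enumerate A + A = {a + b : a, b ∈ A}. With |A| = 5, there are |A|^2 = 25 ordered sum pairs; collecting distinct values, A + A = {-40, -36, -32, -24, -20, -12, -8, 1, 4, 5, 16, 17, 29, 42}, so |A + A| = 14. Thus K = 14/5. For comparison, the minimum possible |A + A| over all 5-element sets is 2·5 − 1 = 9 (so min K = 9/5), attained only by arithmetic progressions.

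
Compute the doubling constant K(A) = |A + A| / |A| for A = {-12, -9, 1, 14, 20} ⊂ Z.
K = |A + A| / |A| = 14/5

Enumerate A + A = {a + b : a, b ∈ A}. With |A| = 5, there are |A|^2 = 25 ordered sum pairs; collecting distinct values, A + A = {-24, -21, -18, -11, -8, 2, 5, 8, 11, 15, 21, 28, 34, 40}, so |A + A| = 14. Thus K = 14/5. For comparison, the minimum possible |A + A| over all 5-element sets is 2·5 − 1 = 9 (so min K = 9/5), attained only by arithmetic progressions.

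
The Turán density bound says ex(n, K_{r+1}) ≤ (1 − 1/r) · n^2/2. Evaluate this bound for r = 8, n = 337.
Turán density bound = (7/8) · 337^2/2 = 794983/16 ≈ 49686.4375

Turán's theorem: ex(n, K_{r+1}) is achieved by the complete r-partite Turán graph T(n, r) with parts as balanced as possible, and is at most (1 − 1/r) · n^2/2. For r = 8, n = 337: the density bound is (7/8) · 113569/2 = 794983/16 ≈ 49686.4375. The integer-valued extremum is e(T(337, 8)) = 49686, which is strictly less than the density bound 794983/16 since 8 ∤ 337 (the parts of T(337, 8) cannot all be equal).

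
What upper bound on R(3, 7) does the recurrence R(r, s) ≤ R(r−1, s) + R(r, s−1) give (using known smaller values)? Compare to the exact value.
R(3, 7) ≤ R(2, 7) + R(3, 6) = 7 + 18 = 25; exact value R(3, 7) = 23.

The Erdős–Szekeres recurrence R(r, s) ≤ R(r−1, s) + R(r, s−1) applied to (r, s) = (3, 7) gives
  R(3, 7) ≤ R(2, 7) + R(3, 6) = 7 + 18 = 25.
(Recall R(2, k) = k and R is symmetric.) The recurrence is not tight here (it gives 25, but the exact value is R(3, 7) = 23); the tight upper bound requires a sharper argument than the simple recurrence, combined with a lower-bound construction on K_{22}.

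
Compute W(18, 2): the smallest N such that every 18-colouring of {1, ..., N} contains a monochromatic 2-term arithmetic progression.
W(18, 2) = 18 + 1 = 19

A 2-term AP is any pair of integers, so a monochromatic 2-AP exists iff some colour is used at least twice. With 18 colours, the colouring i ↦ i on {1, ..., 18} uses each colour once, avoiding any monochromatic pair, so W(18, 2) > 18. For {1, ..., 19}, pigeonhole forces two integers of the same colour, which form a monochromatic 2-AP. Hence W(18, 2) = 19.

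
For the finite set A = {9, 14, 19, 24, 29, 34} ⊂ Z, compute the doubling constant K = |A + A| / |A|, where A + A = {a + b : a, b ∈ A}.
K = |A + A| / |A| = 11/6

Enumerate A + A = {a + b : a, b ∈ A}. With |A| = 6, there are |A|^2 = 36 ordered sum pairs; collecting distinct values, A + A = {18, 23, 28, 33, 38, 43, 48, 53, 58, 63, 68}, so |A + A| = 11. Thus K = 11/6. Here |A + A| = 2|A| − 1 = 11, the minimum possible — so K = 11/6 is minimal, which holds iff A is an arithmetic progression.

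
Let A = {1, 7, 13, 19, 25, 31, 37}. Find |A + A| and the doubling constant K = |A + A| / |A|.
K = |A + A| / |A| = 13/7

Enumerate A + A = {a + b : a, b ∈ A}. With |A| = 7, there are |A|^2 = 49 ordered sum pairs; collecting distinct values, A + A = {2, 8, 14, 20, 26, 32, 38, 44, 50, 56, 62, 68, 74}, so |A + A| = 13. Thus K = 13/7. Here |A + A| = 2|A| − 1 = 13, the minimum possible — so K = 13/7 is minimal, which holds iff A is an arithmetic progression.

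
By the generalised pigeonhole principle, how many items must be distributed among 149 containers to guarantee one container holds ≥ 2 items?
n = (2 − 1)·149 + 1 = 150

By the generalised pigeonhole principle, to guarantee some box contains ≥ r objects we need more than (r − 1) · k objects total. Threshold: n = (r − 1) · k + 1. With r = 2 and k = 149: n = 1 · 149 + 1 = 149 + 1 = 150. For n = 149 = 1 · 149, we can put exactly 1 objects in every box, avoiding 2 in any single one — so 150 is tight.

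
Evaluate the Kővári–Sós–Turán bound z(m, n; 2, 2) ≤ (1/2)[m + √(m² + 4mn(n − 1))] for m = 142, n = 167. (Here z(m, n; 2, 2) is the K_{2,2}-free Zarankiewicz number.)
z(142, 167; 2, 2) ≤ (1/2)[142 + √(142² + 4·142·167·166)] = (1/2)[142 + √15766260] = 2056.3375

Kővári–Sós–Turán: let r_1, ..., r_142 be the row sums and z = Σ r_i the total number of 1s. Each pair of columns can share at most one row with both entries 1 (else a 2×2 all-ones block appears), so Σ_i C(r_i, 2) ≤ C(167, 2) = 13861. By convexity Σ_i C(r_i, 2) ≥ 142·C(z/142, 2) = z(z − 142)/(2·142), giving z² − 142z − 142·167·166 ≤ 0 and hence z ≤ (1/2)[142 + √(20164 + 4·3936524)] = (1/2)[142 + √15766260] ≈ (1/2)(142 + 3970.675) = 2056.3375.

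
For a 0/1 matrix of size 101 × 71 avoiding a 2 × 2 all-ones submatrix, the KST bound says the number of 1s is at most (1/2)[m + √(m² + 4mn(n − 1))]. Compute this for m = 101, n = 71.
z(101, 71; 2, 2) ≤ (1/2)[101 + √(101² + 4·101·71·70)] = (1/2)[101 + √2018081] = 760.7959

Kővári–Sós–Turán: let r_1, ..., r_101 be the row sums and z = Σ r_i the total number of 1s. Each pair of columns can share at most one row with both entries 1 (else a 2×2 all-ones block appears), so Σ_i C(r_i, 2) ≤ C(71, 2) = 2485. By convexity Σ_i C(r_i, 2) ≥ 101·C(z/101, 2) = z(z − 101)/(2·101), giving z² − 101z − 101·71·70 ≤ 0 and hence z ≤ (1/2)[101 + √(10201 + 4·501970)] = (1/2)[101 + √2018081] ≈ (1/2)(101 + 1420.5918) = 760.7959.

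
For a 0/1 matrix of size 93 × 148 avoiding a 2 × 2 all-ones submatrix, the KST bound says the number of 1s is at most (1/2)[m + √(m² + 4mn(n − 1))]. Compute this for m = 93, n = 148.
z(93, 148; 2, 2) ≤ (1/2)[93 + √(93² + 4·93·148·147)] = (1/2)[93 + √8101881] = 1469.6902

Kővári–Sós–Turán: let r_1, ..., r_93 be the row sums and z = Σ r_i the total number of 1s. Each pair of columns can share at most one row with both entries 1 (else a 2×2 all-ones block appears), so Σ_i C(r_i, 2) ≤ C(148, 2) = 10878. By convexity Σ_i C(r_i, 2) ≥ 93·C(z/93, 2) = z(z − 93)/(2·93), giving z² − 93z − 93·148·147 ≤ 0 and hence z ≤ (1/2)[93 + √(8649 + 4·2023308)] = (1/2)[93 + √8101881] ≈ (1/2)(93 + 2846.3803) = 1469.6902.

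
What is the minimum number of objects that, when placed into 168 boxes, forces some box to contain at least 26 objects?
n = (26 − 1)·168 + 1 = 4201

By the generalised pigeonhole principle, to guarantee some box contains ≥ r objects we need more than (r − 1) · k objects total. Threshold: n = (r − 1) · k + 1. With r = 26 and k = 168: n = 25 · 168 + 1 = 4200 + 1 = 4201. For n = 4200 = 25 · 168, we can put exactly 25 objects in every box, avoiding 26 in any single one — so 4201 is tight.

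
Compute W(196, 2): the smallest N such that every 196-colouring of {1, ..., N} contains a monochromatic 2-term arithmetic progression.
W(196, 2) = 196 + 1 = 197

A 2-term AP is any pair of integers, so a monochromatic 2-AP exists iff some colour is used at least twice. With 196 colours, the colouring i ↦ i on {1, ..., 196} uses each colour once, avoiding any monochromatic pair, so W(196, 2) > 196. For {1, ..., 197}, pigeonhole forces two integers of the same colour, which form a monochromatic 2-AP. Hence W(196, 2) = 197.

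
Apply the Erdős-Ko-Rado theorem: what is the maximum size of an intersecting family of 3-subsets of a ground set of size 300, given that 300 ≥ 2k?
max |F| = C(299, 2) = 44551

Erdős-Ko-Rado (1961): when n ≥ 2k, max |F| = C(n−1, k−1). The bound is attained by the star {A : i ∈ A} for any fixed i ∈ [n]. Here C(300−1, 3−1) = C(299, 2) = 44551.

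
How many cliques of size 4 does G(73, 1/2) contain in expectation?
E[# K_4] = C(73, 4) · (1/2)^C(4, 2) = 1088430 / 2^6 = 544215/32 = 17006.71875

For each 4-subset S of vertices (there are C(73, 4) = 1088430 such S), let X_S = 1 if S induces a K_4 (all C(4, 2) = 6 edges present). Then P(X_S = 1) = (1/2)^6 = 1/64. By linearity of expectation, E[# K_4] = C(73, 4) · (1/2)^6 = 1088430 / 64 = 544215/32 = 17006.71875.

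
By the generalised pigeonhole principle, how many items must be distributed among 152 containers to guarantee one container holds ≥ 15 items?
n = (15 − 1)·152 + 1 = 2129

By the generalised pigeonhole principle, to guarantee some box contains ≥ r objects we need more than (r − 1) · k objects total. Threshold: n = (r − 1) · k + 1. With r = 15 and k = 152: n = 14 · 152 + 1 = 2128 + 1 = 2129. For n = 2128 = 14 · 152, we can put exactly 14 objects in every box, avoiding 15 in any single one — so 2129 is tight.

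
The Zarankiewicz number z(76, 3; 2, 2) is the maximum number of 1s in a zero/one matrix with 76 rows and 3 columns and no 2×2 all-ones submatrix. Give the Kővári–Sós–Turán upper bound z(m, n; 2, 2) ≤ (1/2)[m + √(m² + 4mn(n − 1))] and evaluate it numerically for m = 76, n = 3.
z(76, 3; 2, 2) ≤ (1/2)[76 + √(76² + 4·76·3·2)] = (1/2)[76 + √7600] = 81.589

Kővári–Sós–Turán: let r_1, ..., r_76 be the row sums and z = Σ r_i the total number of 1s. Each pair of columns can share at most one row with both entries 1 (else a 2×2 all-ones block appears), so Σ_i C(r_i, 2) ≤ C(3, 2) = 3. By convexity Σ_i C(r_i, 2) ≥ 76·C(z/76, 2) = z(z − 76)/(2·76), giving z² − 76z − 76·3·2 ≤ 0 and hence z ≤ (1/2)[76 + √(5776 + 4·456)] = (1/2)[76 + √7600] ≈ (1/2)(76 + 87.178) = 81.589.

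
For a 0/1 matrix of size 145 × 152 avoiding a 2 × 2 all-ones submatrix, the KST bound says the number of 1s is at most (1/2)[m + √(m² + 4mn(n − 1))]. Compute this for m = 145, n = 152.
z(145, 152; 2, 2) ≤ (1/2)[145 + √(145² + 4·145·152·151)] = (1/2)[145 + √13333185] = 1898.2317

Kővári–Sós–Turán: let r_1, ..., r_145 be the row sums and z = Σ r_i the total number of 1s. Each pair of columns can share at most one row with both entries 1 (else a 2×2 all-ones block appears), so Σ_i C(r_i, 2) ≤ C(152, 2) = 11476. By convexity Σ_i C(r_i, 2) ≥ 145·C(z/145, 2) = z(z − 145)/(2·145), giving z² − 145z − 145·152·151 ≤ 0 and hence z ≤ (1/2)[145 + √(21025 + 4·3328040)] = (1/2)[145 + √13333185] ≈ (1/2)(145 + 3651.4634) = 1898.2317.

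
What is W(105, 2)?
W(105, 2) = 105 + 1 = 106

A 2-term AP is any pair of integers, so a monochromatic 2-AP exists iff some colour is used at least twice. With 105 colours, the colouring i ↦ i on {1, ..., 105} uses each colour once, avoiding any monochromatic pair, so W(105, 2) > 105. For {1, ..., 106}, pigeonhole forces two integers of the same colour, which form a monochromatic 2-AP. Hence W(105, 2) = 106.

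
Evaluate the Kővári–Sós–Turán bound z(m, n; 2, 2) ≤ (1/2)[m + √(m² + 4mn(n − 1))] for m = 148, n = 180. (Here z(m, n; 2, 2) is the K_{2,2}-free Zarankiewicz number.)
z(148, 180; 2, 2) ≤ (1/2)[148 + √(148² + 4·148·180·179)] = (1/2)[148 + √19096144] = 2258.9568

Kővári–Sós–Turán: let r_1, ..., r_148 be the row sums and z = Σ r_i the total number of 1s. Each pair of columns can share at most one row with both entries 1 (else a 2×2 all-ones block appears), so Σ_i C(r_i, 2) ≤ C(180, 2) = 16110. By convexity Σ_i C(r_i, 2) ≥ 148·C(z/148, 2) = z(z − 148)/(2·148), giving z² − 148z − 148·180·179 ≤ 0 and hence z ≤ (1/2)[148 + √(21904 + 4·4768560)] = (1/2)[148 + √19096144] ≈ (1/2)(148 + 4369.9135) = 2258.9568.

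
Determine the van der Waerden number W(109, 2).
W(109, 2) = 109 + 1 = 110

A 2-term AP is any pair of integers, so a monochromatic 2-AP exists iff some colour is used at least twice. With 109 colours, the colouring i ↦ i on {1, ..., 109} uses each colour once, avoiding any monochromatic pair, so W(109, 2) > 109. For {1, ..., 110}, pigeonhole forces two integers of the same colour, which form a monochromatic 2-AP. Hence W(109, 2) = 110.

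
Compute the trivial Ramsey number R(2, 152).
R(2, 152) = 152

R(2, k) = k for all k ≥ 2: in a 2-colouring of K_k, either some edge is red (a red K_2) or all edges are blue (a blue K_k). And K_{151} coloured all-blue has no blue K_152, so R(2, 152) > 151. Hence R(2, 152) = 152.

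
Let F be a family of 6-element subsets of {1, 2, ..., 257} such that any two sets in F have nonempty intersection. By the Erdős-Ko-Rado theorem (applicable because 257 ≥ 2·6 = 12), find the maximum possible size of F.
max |F| = C(256, 5) = 8809549056

The Erdős-Ko-Rado theorem states: for n ≥ 2k, an intersecting family of k-subsets of an n-element set has size at most C(n − 1, k − 1), with equality for 'star' families {A ⊆ [n] : |A| = k, i ∈ A} (fix an element i). For n = 257, k = 6: C(256, 5) = 8809549056.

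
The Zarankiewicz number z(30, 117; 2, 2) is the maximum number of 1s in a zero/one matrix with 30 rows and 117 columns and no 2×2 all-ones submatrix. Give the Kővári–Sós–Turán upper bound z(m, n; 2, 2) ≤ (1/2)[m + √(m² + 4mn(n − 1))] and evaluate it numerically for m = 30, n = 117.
z(30, 117; 2, 2) ≤ (1/2)[30 + √(30² + 4·30·117·116)] = (1/2)[30 + √1629540] = 653.2672

Kővári–Sós–Turán: let r_1, ..., r_30 be the row sums and z = Σ r_i the total number of 1s. Each pair of columns can share at most one row with both entries 1 (else a 2×2 all-ones block appears), so Σ_i C(r_i, 2) ≤ C(117, 2) = 6786. By convexity Σ_i C(r_i, 2) ≥ 30·C(z/30, 2) = z(z − 30)/(2·30), giving z² − 30z − 30·117·116 ≤ 0 and hence z ≤ (1/2)[30 + √(900 + 4·407160)] = (1/2)[30 + √1629540] ≈ (1/2)(30 + 1276.5344) = 653.2672.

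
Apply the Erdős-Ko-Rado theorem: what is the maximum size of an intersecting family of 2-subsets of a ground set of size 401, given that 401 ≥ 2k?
max |F| = C(400, 1) = 400

The Erdős-Ko-Rado theorem states: for n ≥ 2k, an intersecting family of k-subsets of an n-element set has size at most C(n − 1, k − 1), with equality for 'star' families {A ⊆ [n] : |A| = k, i ∈ A} (fix an element i). For n = 401, k = 2: C(400, 1) = 400.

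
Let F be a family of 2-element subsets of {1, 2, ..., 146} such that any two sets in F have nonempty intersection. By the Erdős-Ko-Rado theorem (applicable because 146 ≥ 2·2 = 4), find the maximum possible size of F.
max |F| = C(145, 1) = 145

The Erdős-Ko-Rado theorem states: for n ≥ 2k, an intersecting family of k-subsets of an n-element set has size at most C(n − 1, k − 1), with equality for 'star' families {A ⊆ [n] : |A| = k, i ∈ A} (fix an element i). For n = 146, k = 2: C(145, 1) = 145.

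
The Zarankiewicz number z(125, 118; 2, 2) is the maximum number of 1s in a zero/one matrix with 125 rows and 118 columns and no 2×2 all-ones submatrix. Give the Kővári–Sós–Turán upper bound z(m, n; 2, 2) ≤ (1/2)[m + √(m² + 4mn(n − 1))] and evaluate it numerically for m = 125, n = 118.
z(125, 118; 2, 2) ≤ (1/2)[125 + √(125² + 4·125·118·117)] = (1/2)[125 + √6918625] = 1377.664

Kővári–Sós–Turán: let r_1, ..., r_125 be the row sums and z = Σ r_i the total number of 1s. Each pair of columns can share at most one row with both entries 1 (else a 2×2 all-ones block appears), so Σ_i C(r_i, 2) ≤ C(118, 2) = 6903. By convexity Σ_i C(r_i, 2) ≥ 125·C(z/125, 2) = z(z − 125)/(2·125), giving z² − 125z − 125·118·117 ≤ 0 and hence z ≤ (1/2)[125 + √(15625 + 4·1725750)] = (1/2)[125 + √6918625] ≈ (1/2)(125 + 2630.3279) = 1377.664.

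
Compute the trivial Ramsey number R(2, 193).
R(2, 193) = 193

R(2, k) = k for all k ≥ 2: in a 2-colouring of K_k, either some edge is red (a red K_2) or all edges are blue (a blue K_k). And K_{192} coloured all-blue has no blue K_193, so R(2, 193) > 192. Hence R(2, 193) = 193.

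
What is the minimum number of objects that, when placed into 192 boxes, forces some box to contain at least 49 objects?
n = (49 − 1)·192 + 1 = 9217

By the generalised pigeonhole principle, to guarantee some box contains ≥ r objects we need more than (r − 1) · k objects total. Threshold: n = (r − 1) · k + 1. With r = 49 and k = 192: n = 48 · 192 + 1 = 9216 + 1 = 9217. For n = 9216 = 48 · 192, we can put exactly 48 objects in every box, avoiding 49 in any single one — so 9217 is tight.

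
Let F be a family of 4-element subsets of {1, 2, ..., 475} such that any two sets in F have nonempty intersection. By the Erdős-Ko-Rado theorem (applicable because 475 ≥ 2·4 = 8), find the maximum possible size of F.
max |F| = C(474, 3) = 17637224

The Erdős-Ko-Rado theorem states: for n ≥ 2k, an intersecting family of k-subsets of an n-element set has size at most C(n − 1, k − 1), with equality for 'star' families {A ⊆ [n] : |A| = k, i ∈ A} (fix an element i). For n = 475, k = 4: C(474, 3) = 17637224.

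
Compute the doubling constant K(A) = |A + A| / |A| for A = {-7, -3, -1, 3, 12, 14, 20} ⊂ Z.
K = |A + A| / |A| = 24/7

Enumerate A + A = {a + b : a, b ∈ A}. With |A| = 7, there are |A|^2 = 49 ordered sum pairs; collecting distinct values, A + A = {-14, -10, -8, -6, -4, -2, 0, 2, 5, 6, 7, 9, 11, 13, 15, 17, 19, 23, 24, 26, 28, 32, 34, 40}, so |A + A| = 24. Thus K = 24/7. For comparison, the minimum possible |A + A| over all 7-element sets is 2·7 − 1 = 13 (so min K = 13/7), attained only by arithmetic progressions.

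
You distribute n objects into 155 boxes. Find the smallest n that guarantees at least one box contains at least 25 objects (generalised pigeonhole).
n = (25 − 1)·155 + 1 = 3721

By the generalised pigeonhole principle, to guarantee some box contains ≥ r objects we need more than (r − 1) · k objects total. Threshold: n = (r − 1) · k + 1. With r = 25 and k = 155: n = 24 · 155 + 1 = 3720 + 1 = 3721. For n = 3720 = 24 · 155, we can put exactly 24 objects in every box, avoiding 25 in any single one — so 3721 is tight.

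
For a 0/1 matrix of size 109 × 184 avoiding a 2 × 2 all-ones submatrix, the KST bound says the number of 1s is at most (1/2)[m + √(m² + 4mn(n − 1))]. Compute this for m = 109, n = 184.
z(109, 184; 2, 2) ≤ (1/2)[109 + √(109² + 4·109·184·183)] = (1/2)[109 + √14692873] = 1971.0642

Kővári–Sós–Turán: let r_1, ..., r_109 be the row sums and z = Σ r_i the total number of 1s. Each pair of columns can share at most one row with both entries 1 (else a 2×2 all-ones block appears), so Σ_i C(r_i, 2) ≤ C(184, 2) = 16836. By convexity Σ_i C(r_i, 2) ≥ 109·C(z/109, 2) = z(z − 109)/(2·109), giving z² − 109z − 109·184·183 ≤ 0 and hence z ≤ (1/2)[109 + √(11881 + 4·3670248)] = (1/2)[109 + √14692873] ≈ (1/2)(109 + 3833.1284) = 1971.0642.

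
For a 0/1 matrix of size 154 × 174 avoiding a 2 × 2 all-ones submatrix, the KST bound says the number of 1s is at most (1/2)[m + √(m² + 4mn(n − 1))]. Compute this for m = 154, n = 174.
z(154, 174; 2, 2) ≤ (1/2)[154 + √(154² + 4·154·174·173)] = (1/2)[154 + √18566548] = 2231.4459

Kővári–Sós–Turán: let r_1, ..., r_154 be the row sums and z = Σ r_i the total number of 1s. Each pair of columns can share at most one row with both entries 1 (else a 2×2 all-ones block appears), so Σ_i C(r_i, 2) ≤ C(174, 2) = 15051. By convexity Σ_i C(r_i, 2) ≥ 154·C(z/154, 2) = z(z − 154)/(2·154), giving z² − 154z − 154·174·173 ≤ 0 and hence z ≤ (1/2)[154 + √(23716 + 4·4635708)] = (1/2)[154 + √18566548] ≈ (1/2)(154 + 4308.8917) = 2231.4459.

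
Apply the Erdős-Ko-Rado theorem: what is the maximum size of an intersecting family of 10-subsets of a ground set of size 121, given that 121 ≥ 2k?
max |F| = C(120, 9) = 10456592670160

Erdős-Ko-Rado (1961): when n ≥ 2k, max |F| = C(n−1, k−1). The bound is attained by the star {A : i ∈ A} for any fixed i ∈ [n]. Here C(121−1, 10−1) = C(120, 9) = 10456592670160.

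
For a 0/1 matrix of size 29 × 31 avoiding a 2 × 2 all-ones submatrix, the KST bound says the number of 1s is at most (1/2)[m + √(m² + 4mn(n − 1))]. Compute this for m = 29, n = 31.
z(29, 31; 2, 2) ≤ (1/2)[29 + √(29² + 4·29·31·30)] = (1/2)[29 + √108721] = 179.3643

Kővári–Sós–Turán: let r_1, ..., r_29 be the row sums and z = Σ r_i the total number of 1s. Each pair of columns can share at most one row with both entries 1 (else a 2×2 all-ones block appears), so Σ_i C(r_i, 2) ≤ C(31, 2) = 465. By convexity Σ_i C(r_i, 2) ≥ 29·C(z/29, 2) = z(z − 29)/(2·29), giving z² − 29z − 29·31·30 ≤ 0 and hence z ≤ (1/2)[29 + √(841 + 4·26970)] = (1/2)[29 + √108721] ≈ (1/2)(29 + 329.7287) = 179.3643.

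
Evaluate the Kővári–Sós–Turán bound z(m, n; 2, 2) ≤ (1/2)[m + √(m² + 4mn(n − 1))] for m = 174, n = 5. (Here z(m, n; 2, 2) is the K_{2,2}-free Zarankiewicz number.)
z(174, 5; 2, 2) ≤ (1/2)[174 + √(174² + 4·174·5·4)] = (1/2)[174 + √44196] = 192.1142

Kővári–Sós–Turán: let r_1, ..., r_174 be the row sums and z = Σ r_i the total number of 1s. Each pair of columns can share at most one row with both entries 1 (else a 2×2 all-ones block appears), so Σ_i C(r_i, 2) ≤ C(5, 2) = 10. By convexity Σ_i C(r_i, 2) ≥ 174·C(z/174, 2) = z(z − 174)/(2·174), giving z² − 174z − 174·5·4 ≤ 0 and hence z ≤ (1/2)[174 + √(30276 + 4·3480)] = (1/2)[174 + √44196] ≈ (1/2)(174 + 210.2284) = 192.1142.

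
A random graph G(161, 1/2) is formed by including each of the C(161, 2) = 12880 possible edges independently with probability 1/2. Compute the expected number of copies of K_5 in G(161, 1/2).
E[# K_5] = C(161, 5) · (1/2)^C(5, 2) = 846678392 / 2^10 = 105834799/128 = 826834.3671875

For each 5-subset S of vertices (there are C(161, 5) = 846678392 such S), let X_S = 1 if S induces a K_5 (all C(5, 2) = 10 edges present). Then P(X_S = 1) = (1/2)^10 = 1/1024. By linearity of expectation, E[# K_5] = C(161, 5) · (1/2)^10 = 846678392 / 1024 = 105834799/128 = 826834.3671875.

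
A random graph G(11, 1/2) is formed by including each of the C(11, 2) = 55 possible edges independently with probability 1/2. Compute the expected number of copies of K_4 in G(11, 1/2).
E[# K_4] = C(11, 4) · (1/2)^C(4, 2) = 330 / 2^6 = 165/32 = 5.15625

For each 4-subset S of vertices (there are C(11, 4) = 330 such S), let X_S = 1 if S induces a K_4 (all C(4, 2) = 6 edges present). Then P(X_S = 1) = (1/2)^6 = 1/64. By linearity of expectation, E[# K_4] = C(11, 4) · (1/2)^6 = 330 / 64 = 165/32 = 5.15625.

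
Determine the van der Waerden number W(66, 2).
W(66, 2) = 66 + 1 = 67

A 2-term AP is any pair of integers, so a monochromatic 2-AP exists iff some colour is used at least twice. With 66 colours, the colouring i ↦ i on {1, ..., 66} uses each colour once, avoiding any monochromatic pair, so W(66, 2) > 66. For {1, ..., 67}, pigeonhole forces two integers of the same colour, which form a monochromatic 2-AP. Hence W(66, 2) = 67.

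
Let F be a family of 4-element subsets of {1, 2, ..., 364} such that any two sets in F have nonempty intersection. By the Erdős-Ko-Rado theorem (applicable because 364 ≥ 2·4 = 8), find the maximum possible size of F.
max |F| = C(363, 3) = 7906261

The Erdős-Ko-Rado theorem states: for n ≥ 2k, an intersecting family of k-subsets of an n-element set has size at most C(n − 1, k − 1), with equality for 'star' families {A ⊆ [n] : |A| = k, i ∈ A} (fix an element i). For n = 364, k = 4: C(363, 3) = 7906261.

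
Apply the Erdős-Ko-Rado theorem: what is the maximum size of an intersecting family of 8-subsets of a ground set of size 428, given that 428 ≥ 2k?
max |F| = C(427, 7) = 488761105565010

Erdős-Ko-Rado (1961): when n ≥ 2k, max |F| = C(n−1, k−1). The bound is attained by the star {A : i ∈ A} for any fixed i ∈ [n]. Here C(428−1, 8−1) = C(427, 7) = 488761105565010.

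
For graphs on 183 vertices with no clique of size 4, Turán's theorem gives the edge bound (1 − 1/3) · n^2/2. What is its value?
Turán density bound = (2/3) · 183^2/2 = 11163

Turán's theorem: ex(n, K_{r+1}) is achieved by the complete r-partite Turán graph T(n, r) with parts as balanced as possible, and is at most (1 − 1/r) · n^2/2. For r = 3, n = 183: the density bound is (2/3) · 33489/2 = 11163. Since 3 ∣ 183, the Turán graph T(183, 3) has parts of equal size 61, and its edge count e(T(183, 3)) = 11163 attains the density bound exactly.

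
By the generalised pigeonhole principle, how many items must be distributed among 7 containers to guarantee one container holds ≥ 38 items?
n = (38 − 1)·7 + 1 = 260

By the generalised pigeonhole principle, to guarantee some box contains ≥ r objects we need more than (r − 1) · k objects total. Threshold: n = (r − 1) · k + 1. With r = 38 and k = 7: n = 37 · 7 + 1 = 259 + 1 = 260. For n = 259 = 37 · 7, we can put exactly 37 objects in every box, avoiding 38 in any single one — so 260 is tight.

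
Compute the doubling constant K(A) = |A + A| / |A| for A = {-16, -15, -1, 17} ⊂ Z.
K = |A + A| / |A| = 10/4 = 5/2

Enumerate A + A = {a + b : a, b ∈ A}. With |A| = 4, there are |A|^2 = 16 ordered sum pairs; collecting distinct values, A + A = {-32, -31, -30, -17, -16, -2, 1, 2, 16, 34}, so |A + A| = 10. Thus K = 10/4 = 5/2. For comparison, the minimum possible |A + A| over all 4-element sets is 2·4 − 1 = 7 (so min K = 7/4), attained only by arithmetic progressions.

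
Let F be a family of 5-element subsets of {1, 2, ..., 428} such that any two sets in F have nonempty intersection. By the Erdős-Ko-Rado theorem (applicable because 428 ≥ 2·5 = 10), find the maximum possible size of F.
max |F| = C(427, 4) = 1365780850

The Erdős-Ko-Rado theorem states: for n ≥ 2k, an intersecting family of k-subsets of an n-element set has size at most C(n − 1, k − 1), with equality for 'star' families {A ⊆ [n] : |A| = k, i ∈ A} (fix an element i). For n = 428, k = 5: C(427, 4) = 1365780850.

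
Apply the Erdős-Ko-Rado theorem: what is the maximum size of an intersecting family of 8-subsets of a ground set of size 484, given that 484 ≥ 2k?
max |F| = C(483, 7) = 1164747361623768

Erdős-Ko-Rado (1961): when n ≥ 2k, max |F| = C(n−1, k−1). The bound is attained by the star {A : i ∈ A} for any fixed i ∈ [n]. Here C(484−1, 8−1) = C(483, 7) = 1164747361623768.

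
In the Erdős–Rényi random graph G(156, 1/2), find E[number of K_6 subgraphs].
E[# K_6] = C(156, 6) · (1/2)^C(6, 2) = 18161699556 / 2^15 = 4540424889/8192 ≈ 554251.085083

For each 6-subset S of vertices (there are C(156, 6) = 18161699556 such S), let X_S = 1 if S induces a K_6 (all C(6, 2) = 15 edges present). Then P(X_S = 1) = (1/2)^15 = 1/32768. By linearity of expectation, E[# K_6] = C(156, 6) · (1/2)^15 = 18161699556 / 32768 = 4540424889/8192 ≈ 554251.085083.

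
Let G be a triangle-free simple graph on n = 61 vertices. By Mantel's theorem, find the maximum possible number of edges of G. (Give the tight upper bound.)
ex(61, K_3) = ⌊61^2/4⌋ = 930

Mantel (1907): a triangle-free graph on n vertices has at most ⌊n^2/4⌋ edges, with equality for the complete bipartite graph K_{⌊n/2⌋, ⌈n/2⌉}. For n = 61: ⌊61^2/4⌋ = ⌊3721/4⌋ = 930. The extremal graph is K_{30, 31}, which has 30·31 = 930 edges.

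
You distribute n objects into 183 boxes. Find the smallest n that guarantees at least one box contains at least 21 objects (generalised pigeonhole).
n = (21 − 1)·183 + 1 = 3661

By the generalised pigeonhole principle, to guarantee some box contains ≥ r objects we need more than (r − 1) · k objects total. Threshold: n = (r − 1) · k + 1. With r = 21 and k = 183: n = 20 · 183 + 1 = 3660 + 1 = 3661. For n = 3660 = 20 · 183, we can put exactly 20 objects in every box, avoiding 21 in any single one — so 3661 is tight.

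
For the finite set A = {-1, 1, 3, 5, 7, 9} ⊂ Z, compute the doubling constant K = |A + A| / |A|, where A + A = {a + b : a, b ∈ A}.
K = |A + A| / |A| = 11/6

Enumerate A + A = {a + b : a, b ∈ A}. With |A| = 6, there are |A|^2 = 36 ordered sum pairs; collecting distinct values, A + A = {-2, 0, 2, 4, 6, 8, 10, 12, 14, 16, 18}, so |A + A| = 11. Thus K = 11/6. Here |A + A| = 2|A| − 1 = 11, the minimum possible — so K = 11/6 is minimal, which holds iff A is an arithmetic progression.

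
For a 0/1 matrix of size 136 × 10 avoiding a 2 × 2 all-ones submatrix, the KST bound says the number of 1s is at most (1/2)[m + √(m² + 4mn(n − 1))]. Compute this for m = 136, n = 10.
z(136, 10; 2, 2) ≤ (1/2)[136 + √(136² + 4·136·10·9)] = (1/2)[136 + √67456] = 197.8615

Kővári–Sós–Turán: let r_1, ..., r_136 be the row sums and z = Σ r_i the total number of 1s. Each pair of columns can share at most one row with both entries 1 (else a 2×2 all-ones block appears), so Σ_i C(r_i, 2) ≤ C(10, 2) = 45. By convexity Σ_i C(r_i, 2) ≥ 136·C(z/136, 2) = z(z − 136)/(2·136), giving z² − 136z − 136·10·9 ≤ 0 and hence z ≤ (1/2)[136 + √(18496 + 4·12240)] = (1/2)[136 + √67456] ≈ (1/2)(136 + 259.7229) = 197.8615.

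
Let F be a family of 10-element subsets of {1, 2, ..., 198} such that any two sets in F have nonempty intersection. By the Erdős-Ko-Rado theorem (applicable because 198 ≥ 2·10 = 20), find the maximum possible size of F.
max |F| = C(197, 9) = 1023064266708120

The Erdős-Ko-Rado theorem states: for n ≥ 2k, an intersecting family of k-subsets of an n-element set has size at most C(n − 1, k − 1), with equality for 'star' families {A ⊆ [n] : |A| = k, i ∈ A} (fix an element i). For n = 198, k = 10: C(197, 9) = 1023064266708120.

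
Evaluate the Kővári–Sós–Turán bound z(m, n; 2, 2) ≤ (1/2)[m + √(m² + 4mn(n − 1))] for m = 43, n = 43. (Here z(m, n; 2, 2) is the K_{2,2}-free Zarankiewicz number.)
z(43, 43; 2, 2) ≤ (1/2)[43 + √(43² + 4·43·43·42)] = (1/2)[43 + √312481] = 301

Kővári–Sós–Turán: let r_1, ..., r_43 be the row sums and z = Σ r_i the total number of 1s. Each pair of columns can share at most one row with both entries 1 (else a 2×2 all-ones block appears), so Σ_i C(r_i, 2) ≤ C(43, 2) = 903. By convexity Σ_i C(r_i, 2) ≥ 43·C(z/43, 2) = z(z − 43)/(2·43), giving z² − 43z − 43·43·42 ≤ 0 and hence z ≤ (1/2)[43 + √(1849 + 4·77658)] = (1/2)[43 + √312481] ≈ (1/2)(43 + 559) = 301.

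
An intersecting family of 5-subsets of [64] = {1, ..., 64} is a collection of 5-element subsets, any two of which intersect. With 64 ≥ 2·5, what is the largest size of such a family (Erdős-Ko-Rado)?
max |F| = C(63, 4) = 595665

Erdős-Ko-Rado (1961): when n ≥ 2k, max |F| = C(n−1, k−1). The bound is attained by the star {A : i ∈ A} for any fixed i ∈ [n]. Here C(64−1, 5−1) = C(63, 4) = 595665.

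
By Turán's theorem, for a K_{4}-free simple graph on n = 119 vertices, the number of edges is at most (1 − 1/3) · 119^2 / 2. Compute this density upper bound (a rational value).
Turán density bound = (2/3) · 119^2/2 = 14161/3 ≈ 4720.3333

Turán's theorem: ex(n, K_{r+1}) is achieved by the complete r-partite Turán graph T(n, r) with parts as balanced as possible, and is at most (1 − 1/r) · n^2/2. For r = 3, n = 119: the density bound is (2/3) · 14161/2 = 14161/3 ≈ 4720.3333. The integer-valued extremum is e(T(119, 3)) = 4720, which is strictly less than the density bound 14161/3 since 3 ∤ 119 (the parts of T(119, 3) cannot all be equal).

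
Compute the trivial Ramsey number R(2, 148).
R(2, 148) = 148

R(2, k) = k for all k ≥ 2: in a 2-colouring of K_k, either some edge is red (a red K_2) or all edges are blue (a blue K_k). And K_{147} coloured all-blue has no blue K_148, so R(2, 148) > 147. Hence R(2, 148) = 148.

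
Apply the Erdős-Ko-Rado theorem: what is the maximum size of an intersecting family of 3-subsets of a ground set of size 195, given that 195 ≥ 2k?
max |F| = C(194, 2) = 18721

The Erdős-Ko-Rado theorem states: for n ≥ 2k, an intersecting family of k-subsets of an n-element set has size at most C(n − 1, k − 1), with equality for 'star' families {A ⊆ [n] : |A| = k, i ∈ A} (fix an element i). For n = 195, k = 3: C(194, 2) = 18721.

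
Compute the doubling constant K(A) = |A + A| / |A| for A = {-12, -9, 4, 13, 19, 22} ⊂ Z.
K = |A + A| / |A| = 19/6

Enumerate A + A = {a + b : a, b ∈ A}. With |A| = 6, there are |A|^2 = 36 ordered sum pairs; collecting distinct values, A + A = {-24, -21, -18, -8, -5, 1, 4, 7, 8, 10, 13, 17, 23, 26, 32, 35, 38, 41, 44}, so |A + A| = 19. Thus K = 19/6. For comparison, the minimum possible |A + A| over all 6-element sets is 2·6 − 1 = 11 (so min K = 11/6), attained only by arithmetic progressions.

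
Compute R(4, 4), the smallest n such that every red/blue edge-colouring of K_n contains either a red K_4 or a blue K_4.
R(4, 4) = 18

Lower bound: an explicit 2-colouring of K_{17} (typically a Paley-type or other structured construction) avoids a red K_4 and a blue K_4, showing R(4, 4) > 17.
Upper bound: the Erdős–Szekeres recurrence R(r, t') ≤ R(r−1, t') + R(r, t'−1) yields R(4, 4) ≤ 18.
Hence R(4, 4) = 18.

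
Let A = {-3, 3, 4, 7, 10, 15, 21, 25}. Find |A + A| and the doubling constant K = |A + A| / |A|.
K = |A + A| / |A| = 30/8 = 15/4

Enumerate A + A = {a + b : a, b ∈ A}. With |A| = 8, there are |A|^2 = 64 ordered sum pairs; collecting distinct values, A + A = {-6, 0, 1, 4, 6, 7, 8, 10, 11, 12, 13, 14, 17, 18, 19, 20, 22, 24, 25, 28, 29, 30, 31, 32, 35, 36, 40, 42, 46, 50}, so |A + A| = 30. Thus K = 30/8 = 15/4. For comparison, the minimum possible |A + A| over all 8-element sets is 2·8 − 1 = 15 (so min K = 15/8), attained only by arithmetic progressions.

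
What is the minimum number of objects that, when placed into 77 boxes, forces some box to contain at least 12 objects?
n = (12 − 1)·77 + 1 = 848

By the generalised pigeonhole principle, to guarantee some box contains ≥ r objects we need more than (r − 1) · k objects total. Threshold: n = (r − 1) · k + 1. With r = 12 and k = 77: n = 11 · 77 + 1 = 847 + 1 = 848. For n = 847 = 11 · 77, we can put exactly 11 objects in every box, avoiding 12 in any single one — so 848 is tight.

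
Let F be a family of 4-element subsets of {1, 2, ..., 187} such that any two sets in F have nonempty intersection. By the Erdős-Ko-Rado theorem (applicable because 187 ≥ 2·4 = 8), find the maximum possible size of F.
max |F| = C(186, 3) = 1055240

Erdős-Ko-Rado (1961): when n ≥ 2k, max |F| = C(n−1, k−1). The bound is attained by the star {A : i ∈ A} for any fixed i ∈ [n]. Here C(187−1, 4−1) = C(186, 3) = 1055240.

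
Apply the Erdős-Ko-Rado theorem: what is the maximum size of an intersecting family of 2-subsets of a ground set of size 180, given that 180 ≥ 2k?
max |F| = C(179, 1) = 179

The Erdős-Ko-Rado theorem states: for n ≥ 2k, an intersecting family of k-subsets of an n-element set has size at most C(n − 1, k − 1), with equality for 'star' families {A ⊆ [n] : |A| = k, i ∈ A} (fix an element i). For n = 180, k = 2: C(179, 1) = 179.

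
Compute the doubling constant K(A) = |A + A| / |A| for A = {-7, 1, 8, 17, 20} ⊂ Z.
K = |A + A| / |A| = 15/5 = 3

Enumerate A + A = {a + b : a, b ∈ A}. With |A| = 5, there are |A|^2 = 25 ordered sum pairs; collecting distinct values, A + A = {-14, -6, 1, 2, 9, 10, 13, 16, 18, 21, 25, 28, 34, 37, 40}, so |A + A| = 15. Thus K = 15/5 = 3. For comparison, the minimum possible |A + A| over all 5-element sets is 2·5 − 1 = 9 (so min K = 9/5), attained only by arithmetic progressions.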